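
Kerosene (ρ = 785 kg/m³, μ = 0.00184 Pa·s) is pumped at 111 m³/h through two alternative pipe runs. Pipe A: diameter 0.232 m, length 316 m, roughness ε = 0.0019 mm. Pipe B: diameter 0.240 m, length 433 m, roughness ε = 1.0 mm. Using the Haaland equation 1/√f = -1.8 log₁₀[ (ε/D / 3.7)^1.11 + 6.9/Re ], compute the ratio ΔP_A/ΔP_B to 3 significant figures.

Pipe A: V = Q/A = 0.03083/0.04227 = 0.7294 m/s; Re = 7.219e+04; ε/D = 8.19e-06; Haaland → f = 0.01912; ΔP_A = f(L/D)(ρV²/2) = 5439 Pa.
Pipe B: V = Q/A = 0.03083/0.04524 = 0.6816 m/s; Re = 6.979e+04; ε/D = 0.00417; Haaland → f = 0.03016; ΔP_B = f(L/D)(ρV²/2) = 9922 Pa.
ΔP_A/ΔP_B = 5439/9922 = 0.548.

ΔP_A/ΔP_B ≈ 0.548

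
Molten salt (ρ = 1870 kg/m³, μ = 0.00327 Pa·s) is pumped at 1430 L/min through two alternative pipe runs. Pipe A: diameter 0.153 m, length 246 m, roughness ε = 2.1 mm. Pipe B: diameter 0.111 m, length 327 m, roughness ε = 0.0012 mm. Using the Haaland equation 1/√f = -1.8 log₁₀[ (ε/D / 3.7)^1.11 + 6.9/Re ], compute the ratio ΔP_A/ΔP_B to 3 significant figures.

Pipe A: V = Q/A = 0.02383/0.01839 = 1.296 m/s; Re = 1.134e+05; ε/D = 0.0137; Haaland → f = 0.04281; ΔP_A = f(L/D)(ρV²/2) = 1.081e+05 Pa.
Pipe B: V = Q/A = 0.02383/0.009677 = 2.463 m/s; Re = 1.563e+05; ε/D = 1.08e-05; Haaland → f = 0.01632; ΔP_B = f(L/D)(ρV²/2) = 2.728e+05 Pa.
ΔP_A/ΔP_B = 1.081e+05/2.728e+05 = 0.397.

ΔP_A/ΔP_B ≈ 0.397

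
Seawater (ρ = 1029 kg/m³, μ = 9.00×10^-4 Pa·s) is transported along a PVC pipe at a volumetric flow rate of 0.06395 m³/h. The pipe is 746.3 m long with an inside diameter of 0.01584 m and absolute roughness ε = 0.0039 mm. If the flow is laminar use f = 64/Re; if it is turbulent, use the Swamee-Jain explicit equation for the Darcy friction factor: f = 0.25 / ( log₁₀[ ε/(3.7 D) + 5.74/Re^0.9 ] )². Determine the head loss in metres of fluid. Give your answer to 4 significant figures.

Q = 0.06395 m³/h = 0.06395/3600 = 1.776e-05 m³/s.
Cross-sectional area A = πD²/4 = π(0.01584)²/4 = 0.0001971 m²; mean velocity V = Q/A = 1.776e-05/0.0001971 = 0.09014 m/s.
Reynolds number Re = ρVD/μ = 1029 · 0.09014 · 0.01584 / 0.0009 = 1633.
Re < 2300 → laminar flow, so f = 64/Re = 64/1633 = 0.0392 (the turbulent correlation is not needed).
Darcy-Weisbach: ΔP = f(L/D)(ρV²/2) = 0.0392·(746.3/0.01584)·(1029·0.09014²/2) = 0.0392·4.711e+04·4.181 = 7722 Pa.
Head loss h_f = ΔP/(ρg) = 7722/(1029·9.81) = 0.7650 m.

h_f ≈ 0.7650 m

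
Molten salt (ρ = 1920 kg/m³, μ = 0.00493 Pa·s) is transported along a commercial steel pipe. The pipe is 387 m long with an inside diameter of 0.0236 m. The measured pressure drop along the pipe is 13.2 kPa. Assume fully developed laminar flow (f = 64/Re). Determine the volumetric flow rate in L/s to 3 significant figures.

For laminar flow, f = 64/Re with Re = ρVD/μ, so Darcy-Weisbach reduces to ΔP = 32μLV/D². Solving for V: V = ΔP·D²/(32μL) = 1.32e+04·(0.0236)²/(32·0.00493·387) = 0.1204 m/s.
Check: Re = ρVD/μ = 1920·0.1204·0.0236/0.00493 = 1107 < 2300, so the laminar assumption holds.
Q = V·A = 0.1204·(π/4·0.0236²) = 5.267e-05 m³/s = 0.0527 L/s.

Q ≈ 0.0527 L/s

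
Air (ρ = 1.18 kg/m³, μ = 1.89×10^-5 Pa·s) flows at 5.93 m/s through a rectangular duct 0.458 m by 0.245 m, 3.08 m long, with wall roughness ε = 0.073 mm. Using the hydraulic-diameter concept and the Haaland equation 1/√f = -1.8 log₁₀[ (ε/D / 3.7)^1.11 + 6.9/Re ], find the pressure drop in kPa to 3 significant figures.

Hydraulic diameter D_h = 4A/P = 4·(0.458·0.245)/(2·(0.458+0.245)) = 0.4488/1.406 = 0.3192 m.
Re = ρVD_h/μ = 1.18·5.93·0.3192/1.89e-05 = 1.182e+05.
ε/D_h = 7.3e-05/0.3192 = 0.000229; Haaland gives 1/√f = -1.8 log₁₀[2.13e-05+5.84e-05] = 7.378, so f = 0.01837.
ΔP = f(L/D_h)(ρV²/2) = 0.01837·3.08/0.3192·20.75 = 3.678 Pa.
ΔP = 0.00368 kPa.

ΔP ≈ 0.00368 kPa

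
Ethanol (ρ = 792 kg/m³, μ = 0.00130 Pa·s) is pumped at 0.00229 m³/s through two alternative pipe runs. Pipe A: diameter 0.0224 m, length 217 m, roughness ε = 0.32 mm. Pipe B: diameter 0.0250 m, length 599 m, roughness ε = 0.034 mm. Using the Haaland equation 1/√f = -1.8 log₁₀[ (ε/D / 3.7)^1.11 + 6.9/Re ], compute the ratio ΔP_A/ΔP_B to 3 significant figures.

Pipe A: V = Q/A = 0.00229/0.0003941 = 5.811 m/s; Re = 7.93e+04; ε/D = 0.0143; Haaland → f = 0.04358; ΔP_A = f(L/D)(ρV²/2) = 5.646e+06 Pa.
Pipe B: V = Q/A = 0.00229/0.0004909 = 4.665 m/s; Re = 7.105e+04; ε/D = 0.00136; Haaland → f = 0.02381; ΔP_B = f(L/D)(ρV²/2) = 4.917e+06 Pa.
ΔP_A/ΔP_B = 5.646e+06/4.917e+06 = 1.15.

ΔP_A/ΔP_B ≈ 1.15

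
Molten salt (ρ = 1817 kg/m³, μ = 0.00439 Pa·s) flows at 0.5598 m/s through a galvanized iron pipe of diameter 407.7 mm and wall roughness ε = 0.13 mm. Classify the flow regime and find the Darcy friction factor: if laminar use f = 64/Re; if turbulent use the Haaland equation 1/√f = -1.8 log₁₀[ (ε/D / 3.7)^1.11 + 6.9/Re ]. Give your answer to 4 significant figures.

f ≈ 0.01945

Re = ρVD/μ = 1817·0.5598·0.4077/0.00439 = 9.446e+04.
Re > 4000 → turbulent. ε/D = 0.00013/0.4077 = 0.000319; Haaland: 1/√f = -1.8 log₁₀[3.08e-05 + 7.3e-05] = 7.171, so f = 0.01945.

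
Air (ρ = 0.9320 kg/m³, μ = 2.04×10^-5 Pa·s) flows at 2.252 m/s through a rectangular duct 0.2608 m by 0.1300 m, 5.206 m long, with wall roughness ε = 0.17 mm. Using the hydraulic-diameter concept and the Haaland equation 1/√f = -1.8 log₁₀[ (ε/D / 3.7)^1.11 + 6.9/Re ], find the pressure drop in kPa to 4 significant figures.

Hydraulic diameter D_h = 4A/P = 4·(0.2608·0.13)/(2·(0.2608+0.13)) = 0.1356/0.7816 = 0.1735 m.
Re = ρVD_h/μ = 0.932·2.252·0.1735/2.04e-05 = 1.785e+04.
ε/D_h = 0.00017/0.1735 = 0.00098; Haaland gives 1/√f = -1.8 log₁₀[0.000107+0.000387] = 5.952, so f = 0.02823.
ΔP = f(L/D_h)(ρV²/2) = 0.02823·5.206/0.1735·2.363 = 2.002 Pa.
ΔP = 0.002002 kPa.

ΔP ≈ 0.002002 kPa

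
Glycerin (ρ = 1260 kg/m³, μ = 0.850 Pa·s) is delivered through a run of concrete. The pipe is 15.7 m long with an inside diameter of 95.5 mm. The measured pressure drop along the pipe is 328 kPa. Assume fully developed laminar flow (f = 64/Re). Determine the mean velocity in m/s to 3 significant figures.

For laminar flow, f = 64/Re with Re = ρVD/μ, so Darcy-Weisbach reduces to ΔP = 32μLV/D². Solving for V: V = ΔP·D²/(32μL) = 3.28e+05·(0.0955)²/(32·0.85·15.7) = 7.005 m/s.
Check: Re = ρVD/μ = 1260·7.005·0.0955/0.85 = 991.7 < 2300, so the laminar assumption holds.

V ≈ 7.01 m/s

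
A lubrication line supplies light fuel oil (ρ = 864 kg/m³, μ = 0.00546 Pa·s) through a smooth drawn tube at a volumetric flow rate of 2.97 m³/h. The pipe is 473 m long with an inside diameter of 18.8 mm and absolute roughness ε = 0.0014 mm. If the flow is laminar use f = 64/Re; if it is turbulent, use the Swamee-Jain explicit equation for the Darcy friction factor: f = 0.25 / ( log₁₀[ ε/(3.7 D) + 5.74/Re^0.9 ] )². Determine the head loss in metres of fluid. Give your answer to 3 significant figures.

Q = 2.97 m³/h = 2.97/3600 = 0.000825 m³/s.
Cross-sectional area A = πD²/4 = π(0.0188)²/4 = 0.0002776 m²; mean velocity V = Q/A = 0.000825/0.0002776 = 2.972 m/s.
Reynolds number Re = ρVD/μ = 864 · 2.972 · 0.0188 / 0.00546 = 8842.
Re > 4000 → turbulent. Relative roughness ε/D = 1.4e-06/0.0188 = 7.45e-05. Swamee-Jain: f = 0.25/(log₁₀[7.45e-05/3.7 + 5.74/8842^0.9])² = 0.25/(log₁₀[2.01e-05 + 0.00161])² = 0.25/(-2.788)² = 0.03217.
Darcy-Weisbach: ΔP = f(L/D)(ρV²/2) = 0.03217·(473/0.0188)·(864·2.972²/2) = 0.03217·2.516e+04·3816 = 3.089e+06 Pa.
Head loss h_f = ΔP/(ρg) = 3.089e+06/(864·9.81) = 364 m.

h_f ≈ 364 m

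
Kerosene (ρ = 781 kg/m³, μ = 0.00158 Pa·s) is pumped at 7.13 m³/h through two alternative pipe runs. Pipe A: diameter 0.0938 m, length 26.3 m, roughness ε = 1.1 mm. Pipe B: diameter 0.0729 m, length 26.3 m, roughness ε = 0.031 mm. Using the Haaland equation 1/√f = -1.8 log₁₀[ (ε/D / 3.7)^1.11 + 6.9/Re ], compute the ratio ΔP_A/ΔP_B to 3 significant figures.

Pipe A: V = Q/A = 0.001981/0.00691 = 0.2866 m/s; Re = 1.329e+04; ε/D = 0.0117; Haaland → f = 0.04371; ΔP_A = f(L/D)(ρV²/2) = 393.2 Pa.
Pipe B: V = Q/A = 0.001981/0.004174 = 0.4745 m/s; Re = 1.71e+04; ε/D = 0.000425; Haaland → f = 0.02749; ΔP_B = f(L/D)(ρV²/2) = 872 Pa.
ΔP_A/ΔP_B = 393.2/872 = 0.451.

ΔP_A/ΔP_B ≈ 0.451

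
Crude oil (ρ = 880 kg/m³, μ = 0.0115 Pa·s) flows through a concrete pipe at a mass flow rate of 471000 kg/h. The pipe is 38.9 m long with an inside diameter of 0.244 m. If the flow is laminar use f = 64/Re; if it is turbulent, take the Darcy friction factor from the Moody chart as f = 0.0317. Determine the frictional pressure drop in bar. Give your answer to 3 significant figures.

ṁ = 471000 kg/h = 471000/3600 = 130.8 kg/s.
A = πD²/4 = π(0.244)²/4 = 0.04676 m²; mean velocity V = ṁ/(ρA) = 130.8/(880 · 0.04676) = 3.18 m/s.
Reynolds number Re = ρVD/μ = 880 · 3.18 · 0.244 / 0.0115 = 5.937e+04.
Re > 4000 → turbulent; use the Moody-chart value f = 0.0317.
Darcy-Weisbach: ΔP = f(L/D)(ρV²/2) = 0.0317·(38.9/0.244)·(880·3.18²/2) = 0.0317·159.4·4448 = 2.248e+04 Pa.
ΔP = 2.248e+04 Pa = 0.225 bar.

ΔP ≈ 0.225 bar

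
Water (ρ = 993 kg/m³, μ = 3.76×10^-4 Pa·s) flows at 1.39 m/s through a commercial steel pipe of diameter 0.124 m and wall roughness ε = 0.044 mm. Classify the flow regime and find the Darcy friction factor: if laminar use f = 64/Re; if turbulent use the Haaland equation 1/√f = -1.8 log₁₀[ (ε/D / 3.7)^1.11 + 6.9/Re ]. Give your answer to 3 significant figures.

Re = ρVD/μ = 993·1.39·0.124/0.000376 = 4.552e+05.
Re > 4000 → turbulent. ε/D = 4.4e-05/0.124 = 0.000355; Haaland: 1/√f = -1.8 log₁₀[3.47e-05 + 1.52e-05] = 7.745, so f = 0.01667.

f ≈ 0.0167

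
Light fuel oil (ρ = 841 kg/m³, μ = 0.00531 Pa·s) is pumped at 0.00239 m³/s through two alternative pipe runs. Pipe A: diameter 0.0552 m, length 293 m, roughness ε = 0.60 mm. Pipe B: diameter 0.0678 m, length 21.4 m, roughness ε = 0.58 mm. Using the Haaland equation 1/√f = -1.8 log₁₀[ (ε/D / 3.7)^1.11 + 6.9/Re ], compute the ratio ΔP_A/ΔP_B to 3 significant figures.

ΔP_A/ΔP_B ≈ 39.3

Pipe A: V = Q/A = 0.00239/0.002393 = 0.9987 m/s; Re = 8731; ε/D = 0.0109; Haaland → f = 0.04458; ΔP_A = f(L/D)(ρV²/2) = 9.924e+04 Pa.
Pipe B: V = Q/A = 0.00239/0.00361 = 0.662 m/s; Re = 7109; ε/D = 0.00855; Haaland → f = 0.04342; ΔP_B = f(L/D)(ρV²/2) = 2525 Pa.
ΔP_A/ΔP_B = 9.924e+04/2525 = 39.3.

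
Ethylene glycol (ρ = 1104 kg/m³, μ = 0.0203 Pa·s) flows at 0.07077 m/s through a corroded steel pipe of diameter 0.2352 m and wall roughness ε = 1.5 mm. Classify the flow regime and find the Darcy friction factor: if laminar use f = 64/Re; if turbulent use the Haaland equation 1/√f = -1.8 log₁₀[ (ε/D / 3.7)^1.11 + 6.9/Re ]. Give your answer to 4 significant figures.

Re = ρVD/μ = 1104·0.07077·0.2352/0.0203 = 905.2.
Re < 2300 → laminar, so f = 64/Re = 0.0707 (roughness is irrelevant in laminar flow).

f ≈ 0.07070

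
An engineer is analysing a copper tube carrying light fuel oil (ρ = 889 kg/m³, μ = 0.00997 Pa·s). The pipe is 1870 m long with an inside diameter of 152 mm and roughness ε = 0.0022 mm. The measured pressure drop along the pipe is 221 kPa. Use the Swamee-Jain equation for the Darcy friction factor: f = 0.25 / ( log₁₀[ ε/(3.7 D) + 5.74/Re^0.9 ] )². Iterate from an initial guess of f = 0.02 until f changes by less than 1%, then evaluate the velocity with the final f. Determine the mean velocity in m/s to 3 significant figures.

Rearranging Darcy-Weisbach: V = √(2·ΔP·D/(f·L·ρ)). With ε/D = 2.2e-06/0.152 = 1.45e-05, iterate starting from f = 0.02:
  f = 0.02 → V = √(2·2.21e+05·0.152/(0.02·1870·889)) = 1.421 m/s; Re = ρVD/μ = 1.927e+04; f → 0.02609
  f = 0.02609 → V = 1.244 m/s; Re = 1.687e+04; f → 0.02699
  f = 0.02699 → V = 1.224 m/s; Re = 1.659e+04; f → 0.02711
Converged (Δf/f < 1%). With the final f = 0.02711: V = √(2·2.21e+05·0.152/(0.02711·1870·889)) = 1.221 m/s.

V ≈ 1.22 m/s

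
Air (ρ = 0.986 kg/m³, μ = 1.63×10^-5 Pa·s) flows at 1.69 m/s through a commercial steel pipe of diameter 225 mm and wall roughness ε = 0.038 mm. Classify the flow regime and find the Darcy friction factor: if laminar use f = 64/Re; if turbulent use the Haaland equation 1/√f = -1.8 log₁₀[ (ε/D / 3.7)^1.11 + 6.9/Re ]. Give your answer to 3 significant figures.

f ≈ 0.0252

Re = ρVD/μ = 0.986·1.69·0.225/1.63e-05 = 2.3e+04.
Re > 4000 → turbulent. ε/D = 3.8e-05/0.225 = 0.000169; Haaland: 1/√f = -1.8 log₁₀[1.52e-05 + 0.0003] = 6.303, so f = 0.02517.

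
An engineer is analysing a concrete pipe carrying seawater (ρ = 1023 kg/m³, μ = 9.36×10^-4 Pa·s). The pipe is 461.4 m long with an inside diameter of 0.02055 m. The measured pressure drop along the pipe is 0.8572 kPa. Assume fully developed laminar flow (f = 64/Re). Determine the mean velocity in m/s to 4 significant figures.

V ≈ 0.02619 m/s

For laminar flow, f = 64/Re with Re = ρVD/μ, so Darcy-Weisbach reduces to ΔP = 32μLV/D². Solving for V: V = ΔP·D²/(32μL) = 857.2·(0.02055)²/(32·0.000936·461.4) = 0.02619 m/s.
Check: Re = ρVD/μ = 1023·0.02619·0.02055/0.000936 = 588.3 < 2300, so the laminar assumption holds.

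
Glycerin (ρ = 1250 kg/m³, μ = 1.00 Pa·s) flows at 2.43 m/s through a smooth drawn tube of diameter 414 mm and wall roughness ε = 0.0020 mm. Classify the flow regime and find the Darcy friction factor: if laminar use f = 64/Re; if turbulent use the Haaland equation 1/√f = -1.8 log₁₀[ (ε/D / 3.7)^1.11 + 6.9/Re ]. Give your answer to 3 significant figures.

Re = ρVD/μ = 1250·2.43·0.414/1 = 1258.
Re < 2300 → laminar, so f = 64/Re = 0.05089 (roughness is irrelevant in laminar flow).

f ≈ 0.0509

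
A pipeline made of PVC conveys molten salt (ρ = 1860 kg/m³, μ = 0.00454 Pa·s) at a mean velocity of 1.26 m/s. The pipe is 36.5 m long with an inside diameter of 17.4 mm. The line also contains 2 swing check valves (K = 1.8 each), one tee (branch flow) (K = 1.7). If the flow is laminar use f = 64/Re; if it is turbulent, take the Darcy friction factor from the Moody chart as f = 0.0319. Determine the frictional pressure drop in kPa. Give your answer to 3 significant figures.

Reynolds number Re = ρVD/μ = 1860 · 1.26 · 0.0174 / 0.00454 = 8982.
Re > 4000 → turbulent; use the Moody-chart value f = 0.0319.
Total minor-loss coefficient ΣK = 2·1.8 + 1·1.7 = 5.3.
ΔP = [f·L/D + ΣK]·(ρV²/2) = [0.0319·36.5/0.0174 + 5.3]·(1860·1.26²/2) = [66.92 + 5.3]·1476 = 1.066e+05 Pa.
ΔP = 1.066e+05 Pa = 107 kPa.

ΔP ≈ 107 kPa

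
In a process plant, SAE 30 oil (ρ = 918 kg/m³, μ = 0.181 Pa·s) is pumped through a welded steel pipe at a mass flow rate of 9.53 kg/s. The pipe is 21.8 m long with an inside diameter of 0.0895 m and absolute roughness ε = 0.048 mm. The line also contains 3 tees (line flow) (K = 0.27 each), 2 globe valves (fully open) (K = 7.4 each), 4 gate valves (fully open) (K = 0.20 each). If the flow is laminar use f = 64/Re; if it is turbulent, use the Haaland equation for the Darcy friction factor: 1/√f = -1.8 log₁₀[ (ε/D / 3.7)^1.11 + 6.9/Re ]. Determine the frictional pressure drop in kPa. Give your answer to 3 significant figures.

ΔP ≈ 46.5 kPa

A = πD²/4 = π(0.0895)²/4 = 0.006291 m²; mean velocity V = ṁ/(ρA) = 9.53/(918 · 0.006291) = 1.65 m/s.
Reynolds number Re = ρVD/μ = 918 · 1.65 · 0.0895 / 0.181 = 749.
Re < 2300 → laminar flow, so f = 64/Re = 64/749 = 0.08544 (the turbulent correlation is not needed).
Total minor-loss coefficient ΣK = 3·0.27 + 2·7.4 + 4·0.2 = 16.4.
ΔP = [f·L/D + ΣK]·(ρV²/2) = [0.08544·21.8/0.0895 + 16.4]·(918·1.65²/2) = [20.81 + 16.4]·1250 = 4.652e+04 Pa.
ΔP = 4.652e+04 Pa = 46.5 kPa.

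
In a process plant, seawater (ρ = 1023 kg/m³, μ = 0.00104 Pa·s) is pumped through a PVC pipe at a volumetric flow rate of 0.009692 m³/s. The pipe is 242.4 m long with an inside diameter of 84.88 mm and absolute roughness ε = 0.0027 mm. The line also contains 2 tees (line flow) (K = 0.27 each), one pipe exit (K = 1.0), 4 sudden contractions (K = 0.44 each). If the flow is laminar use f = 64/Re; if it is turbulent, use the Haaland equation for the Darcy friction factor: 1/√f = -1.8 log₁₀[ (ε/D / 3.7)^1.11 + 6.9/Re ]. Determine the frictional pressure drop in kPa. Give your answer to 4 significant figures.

Cross-sectional area A = πD²/4 = π(0.08488)²/4 = 0.005658 m²; mean velocity V = Q/A = 0.009692/0.005658 = 1.713 m/s.
Reynolds number Re = ρVD/μ = 1023 · 1.713 · 0.08488 / 0.00104 = 1.43e+05.
Re > 4000 → turbulent. Relative roughness ε/D = 2.7e-06/0.08488 = 3.18e-05. Haaland: 1/√f = -1.8 log₁₀[(3.18e-05/3.7)^1.11 + 6.9/1.43e+05] = -1.8 log₁₀[2.38e-06 + 4.82e-05] = 7.732, so f = 0.01673.
Total minor-loss coefficient ΣK = 2·0.27 + 1·1 + 4·0.44 = 3.3.
ΔP = [f·L/D + ΣK]·(ρV²/2) = [0.01673·242.4/0.08488 + 3.3]·(1023·1.713²/2) = [47.77 + 3.3]·1501 = 7.663e+04 Pa.
ΔP = 7.663e+04 Pa = 76.63 kPa.

ΔP ≈ 76.63 kPa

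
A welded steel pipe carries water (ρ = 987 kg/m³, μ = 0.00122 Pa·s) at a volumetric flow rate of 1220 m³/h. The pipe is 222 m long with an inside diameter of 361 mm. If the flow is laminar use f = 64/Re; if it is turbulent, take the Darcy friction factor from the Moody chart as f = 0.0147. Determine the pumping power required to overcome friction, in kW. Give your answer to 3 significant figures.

P ≈ 16.6 kW

Q = 1220 m³/h = 1220/3600 = 0.3389 m³/s.
Cross-sectional area A = πD²/4 = π(0.361)²/4 = 0.1024 m²; mean velocity V = Q/A = 0.3389/0.1024 = 3.311 m/s.
Reynolds number Re = ρVD/μ = 987 · 3.311 · 0.361 / 0.00122 = 9.67e+05.
Re > 4000 → turbulent; use the Moody-chart value f = 0.0147.
Darcy-Weisbach: ΔP = f(L/D)(ρV²/2) = 0.0147·(222/0.361)·(987·3.311²/2) = 0.0147·615·5410 = 4.891e+04 Pa.
Pumping power P = QΔP = 0.3389·4.891e+04 = 16570 W = 16.6 kW.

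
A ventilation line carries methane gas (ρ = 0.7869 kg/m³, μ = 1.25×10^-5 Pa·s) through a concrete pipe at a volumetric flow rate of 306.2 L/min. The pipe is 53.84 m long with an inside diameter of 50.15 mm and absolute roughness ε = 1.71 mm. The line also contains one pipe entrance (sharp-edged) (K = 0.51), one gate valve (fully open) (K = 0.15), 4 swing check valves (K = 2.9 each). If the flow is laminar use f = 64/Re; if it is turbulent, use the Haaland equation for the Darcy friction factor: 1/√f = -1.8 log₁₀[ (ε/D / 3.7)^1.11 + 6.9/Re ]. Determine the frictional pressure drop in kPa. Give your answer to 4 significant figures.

Q = 306.2 L/min = 306.2/60000 = 0.005103 m³/s.
Cross-sectional area A = πD²/4 = π(0.05015)²/4 = 0.001975 m²; mean velocity V = Q/A = 0.005103/0.001975 = 2.584 m/s.
Reynolds number Re = ρVD/μ = 0.7869 · 2.584 · 0.05015 / 1.25e-05 = 8156.
Re > 4000 → turbulent. Relative roughness ε/D = 0.00171/0.05015 = 0.0341. Haaland: 1/√f = -1.8 log₁₀[(0.0341/3.7)^1.11 + 6.9/8156] = -1.8 log₁₀[0.0055 + 0.000846] = 3.955, so f = 0.06393.
Total minor-loss coefficient ΣK = 1·0.51 + 1·0.15 + 4·2.9 = 12.3.
ΔP = [f·L/D + ΣK]·(ρV²/2) = [0.06393·53.84/0.05015 + 12.3]·(0.7869·2.584²/2) = [68.63 + 12.3]·2.626 = 212.4 Pa.
ΔP = 212.4 Pa = 0.2124 kPa.

ΔP ≈ 0.2124 kPa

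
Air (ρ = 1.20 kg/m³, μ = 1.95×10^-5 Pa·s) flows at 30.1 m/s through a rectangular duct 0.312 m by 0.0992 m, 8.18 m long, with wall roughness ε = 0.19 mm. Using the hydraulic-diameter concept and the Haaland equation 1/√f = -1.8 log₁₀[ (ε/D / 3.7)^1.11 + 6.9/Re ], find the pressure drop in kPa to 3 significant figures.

ΔP ≈ 0.639 kPa

Hydraulic diameter D_h = 4A/P = 4·(0.312·0.0992)/(2·(0.312+0.0992)) = 0.1238/0.8224 = 0.1505 m.
Re = ρVD_h/μ = 1.2·30.1·0.1505/1.95e-05 = 2.788e+05.
ε/D_h = 0.00019/0.1505 = 0.00126; Haaland gives 1/√f = -1.8 log₁₀[0.000142+2.47e-05] = 6.801, so f = 0.02162.
ΔP = f(L/D_h)(ρV²/2) = 0.02162·8.18/0.1505·543.6 = 638.5 Pa.
ΔP = 0.639 kPa.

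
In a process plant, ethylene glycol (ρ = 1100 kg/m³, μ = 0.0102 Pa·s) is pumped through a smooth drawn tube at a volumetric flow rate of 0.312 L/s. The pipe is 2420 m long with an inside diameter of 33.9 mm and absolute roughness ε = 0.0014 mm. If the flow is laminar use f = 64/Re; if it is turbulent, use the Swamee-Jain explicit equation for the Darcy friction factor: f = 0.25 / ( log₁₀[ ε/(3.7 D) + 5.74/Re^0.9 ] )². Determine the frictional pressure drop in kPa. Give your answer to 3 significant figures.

Q = 0.312 L/s = 0.312/1000 = 0.000312 m³/s.
Cross-sectional area A = πD²/4 = π(0.0339)²/4 = 0.0009026 m²; mean velocity V = Q/A = 0.000312/0.0009026 = 0.3457 m/s.
Reynolds number Re = ρVD/μ = 1100 · 0.3457 · 0.0339 / 0.0102 = 1264.
Re < 2300 → laminar flow, so f = 64/Re = 64/1264 = 0.05064 (the turbulent correlation is not needed).
Darcy-Weisbach: ΔP = f(L/D)(ρV²/2) = 0.05064·(2420/0.0339)·(1100·0.3457²/2) = 0.05064·7.139e+04·65.72 = 2.376e+05 Pa.
ΔP = 2.376e+05 Pa = 238 kPa.

ΔP ≈ 238 kPa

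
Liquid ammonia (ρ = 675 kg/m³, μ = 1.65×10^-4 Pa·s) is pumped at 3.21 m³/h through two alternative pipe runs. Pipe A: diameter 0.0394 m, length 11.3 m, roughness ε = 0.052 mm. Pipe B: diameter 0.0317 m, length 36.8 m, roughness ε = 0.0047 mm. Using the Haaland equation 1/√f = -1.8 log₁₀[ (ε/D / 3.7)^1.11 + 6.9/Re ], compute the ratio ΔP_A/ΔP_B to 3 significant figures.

ΔP_A/ΔP_B ≈ 0.136

Pipe A: V = Q/A = 0.0008917/0.001219 = 0.7313 m/s; Re = 1.179e+05; ε/D = 0.00132; Haaland → f = 0.02275; ΔP_A = f(L/D)(ρV²/2) = 1178 Pa.
Pipe B: V = Q/A = 0.0008917/0.0007892 = 1.13 m/s; Re = 1.465e+05; ε/D = 0.000148; Haaland → f = 0.01733; ΔP_B = f(L/D)(ρV²/2) = 8667 Pa.
ΔP_A/ΔP_B = 1178/8667 = 0.136.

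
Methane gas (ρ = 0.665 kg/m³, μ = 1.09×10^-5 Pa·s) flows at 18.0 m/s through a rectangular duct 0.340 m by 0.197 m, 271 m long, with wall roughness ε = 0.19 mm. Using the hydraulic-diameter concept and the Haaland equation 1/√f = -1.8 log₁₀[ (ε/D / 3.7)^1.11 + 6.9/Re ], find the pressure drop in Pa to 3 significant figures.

Hydraulic diameter D_h = 4A/P = 4·(0.34·0.197)/(2·(0.34+0.197)) = 0.2679/1.074 = 0.2495 m.
Re = ρVD_h/μ = 0.665·18·0.2495/1.09e-05 = 2.739e+05.
ε/D_h = 0.00019/0.2495 = 0.000762; Haaland gives 1/√f = -1.8 log₁₀[8.09e-05+2.52e-05] = 7.154, so f = 0.01954.
ΔP = f(L/D_h)(ρV²/2) = 0.01954·271/0.2495·107.7 = 2287 Pa.

ΔP ≈ 2290 Pa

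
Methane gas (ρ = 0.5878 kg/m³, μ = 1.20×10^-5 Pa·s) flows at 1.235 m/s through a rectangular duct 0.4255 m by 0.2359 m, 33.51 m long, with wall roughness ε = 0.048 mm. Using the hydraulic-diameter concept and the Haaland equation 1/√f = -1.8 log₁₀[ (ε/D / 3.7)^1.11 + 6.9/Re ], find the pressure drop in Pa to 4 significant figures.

Hydraulic diameter D_h = 4A/P = 4·(0.4255·0.2359)/(2·(0.4255+0.2359)) = 0.4015/1.323 = 0.3035 m.
Re = ρVD_h/μ = 0.5878·1.235·0.3035/1.2e-05 = 1.836e+04.
ε/D_h = 4.8e-05/0.3035 = 0.000158; Haaland gives 1/√f = -1.8 log₁₀[1.41e-05+0.000376] = 6.136, so f = 0.02656.
ΔP = f(L/D_h)(ρV²/2) = 0.02656·33.51/0.3035·0.4483 = 1.314 Pa.

ΔP ≈ 1.314 Pa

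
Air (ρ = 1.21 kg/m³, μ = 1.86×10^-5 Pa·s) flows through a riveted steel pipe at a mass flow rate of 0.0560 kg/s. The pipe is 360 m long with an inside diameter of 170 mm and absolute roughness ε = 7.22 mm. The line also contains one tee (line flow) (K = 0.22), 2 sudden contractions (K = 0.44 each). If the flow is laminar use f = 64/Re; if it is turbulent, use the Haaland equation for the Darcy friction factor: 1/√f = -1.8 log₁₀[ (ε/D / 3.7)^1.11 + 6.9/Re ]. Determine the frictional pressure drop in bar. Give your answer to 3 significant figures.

A = πD²/4 = π(0.17)²/4 = 0.0227 m²; mean velocity V = ṁ/(ρA) = 0.056/(1.21 · 0.0227) = 2.039 m/s.
Reynolds number Re = ρVD/μ = 1.21 · 2.039 · 0.17 / 1.86e-05 = 2.255e+04.
Re > 4000 → turbulent. Relative roughness ε/D = 0.00722/0.17 = 0.0425. Haaland: 1/√f = -1.8 log₁₀[(0.0425/3.7)^1.11 + 6.9/2.255e+04] = -1.8 log₁₀[0.00702 + 0.000306] = 3.843, so f = 0.06771.
Total minor-loss coefficient ΣK = 1·0.22 + 2·0.44 = 1.1.
ΔP = [f·L/D + ΣK]·(ρV²/2) = [0.06771·360/0.17 + 1.1]·(1.21·2.039²/2) = [143.4 + 1.1]·2.515 = 363.4 Pa.
ΔP = 363.4 Pa = 0.00363 bar.

ΔP ≈ 0.00363 bar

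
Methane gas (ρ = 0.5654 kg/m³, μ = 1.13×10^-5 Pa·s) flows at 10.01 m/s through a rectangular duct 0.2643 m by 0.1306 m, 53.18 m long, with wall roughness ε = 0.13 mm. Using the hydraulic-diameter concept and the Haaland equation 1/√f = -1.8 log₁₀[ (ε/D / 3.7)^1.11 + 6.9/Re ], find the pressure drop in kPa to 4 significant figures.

ΔP ≈ 0.1839 kPa

Hydraulic diameter D_h = 4A/P = 4·(0.2643·0.1306)/(2·(0.2643+0.1306)) = 0.1381/0.7898 = 0.1748 m.
Re = ρVD_h/μ = 0.5654·10.01·0.1748/1.13e-05 = 8.756e+04.
ε/D_h = 0.00013/0.1748 = 0.000744; Haaland gives 1/√f = -1.8 log₁₀[7.88e-05+7.88e-05] = 6.844, so f = 0.02135.
ΔP = f(L/D_h)(ρV²/2) = 0.02135·53.18/0.1748·28.33 = 183.9 Pa.
ΔP = 0.1839 kPa.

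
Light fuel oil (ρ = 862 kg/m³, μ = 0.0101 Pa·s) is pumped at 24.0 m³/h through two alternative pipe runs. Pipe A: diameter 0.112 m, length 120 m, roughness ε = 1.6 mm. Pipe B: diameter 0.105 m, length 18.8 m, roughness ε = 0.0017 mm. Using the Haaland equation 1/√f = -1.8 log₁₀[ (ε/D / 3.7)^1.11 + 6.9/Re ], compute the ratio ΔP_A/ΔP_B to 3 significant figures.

ΔP_A/ΔP_B ≈ 6.65

Pipe A: V = Q/A = 0.006667/0.009852 = 0.6767 m/s; Re = 6468; ε/D = 0.0143; Haaland → f = 0.04938; ΔP_A = f(L/D)(ρV²/2) = 1.044e+04 Pa.
Pipe B: V = Q/A = 0.006667/0.008659 = 0.7699 m/s; Re = 6899; ε/D = 1.62e-05; Haaland → f = 0.03431; ΔP_B = f(L/D)(ρV²/2) = 1569 Pa.
ΔP_A/ΔP_B = 1.044e+04/1569 = 6.65.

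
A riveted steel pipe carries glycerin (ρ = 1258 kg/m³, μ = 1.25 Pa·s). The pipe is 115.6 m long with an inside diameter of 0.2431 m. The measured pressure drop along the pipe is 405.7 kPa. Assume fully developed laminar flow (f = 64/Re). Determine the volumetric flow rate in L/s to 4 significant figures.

Q ≈ 240.7 L/s

For laminar flow, f = 64/Re with Re = ρVD/μ, so Darcy-Weisbach reduces to ΔP = 32μLV/D². Solving for V: V = ΔP·D²/(32μL) = 4.057e+05·(0.2431)²/(32·1.25·115.6) = 5.185 m/s.
Check: Re = ρVD/μ = 1258·5.185·0.2431/1.25 = 1269 < 2300, so the laminar assumption holds.
Q = V·A = 5.185·(π/4·0.2431²) = 0.2407 m³/s = 240.7 L/s.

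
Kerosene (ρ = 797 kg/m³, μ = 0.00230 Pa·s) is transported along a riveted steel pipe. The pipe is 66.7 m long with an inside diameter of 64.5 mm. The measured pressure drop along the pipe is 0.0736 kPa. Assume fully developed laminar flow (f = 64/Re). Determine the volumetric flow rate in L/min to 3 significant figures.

For laminar flow, f = 64/Re with Re = ρVD/μ, so Darcy-Weisbach reduces to ΔP = 32μLV/D². Solving for V: V = ΔP·D²/(32μL) = 73.6·(0.0645)²/(32·0.0023·66.7) = 0.06237 m/s.
Check: Re = ρVD/μ = 797·0.06237·0.0645/0.0023 = 1394 < 2300, so the laminar assumption holds.
Q = V·A = 0.06237·(π/4·0.0645²) = 0.0002038 m³/s = 12.2 L/min.

Q ≈ 12.2 L/min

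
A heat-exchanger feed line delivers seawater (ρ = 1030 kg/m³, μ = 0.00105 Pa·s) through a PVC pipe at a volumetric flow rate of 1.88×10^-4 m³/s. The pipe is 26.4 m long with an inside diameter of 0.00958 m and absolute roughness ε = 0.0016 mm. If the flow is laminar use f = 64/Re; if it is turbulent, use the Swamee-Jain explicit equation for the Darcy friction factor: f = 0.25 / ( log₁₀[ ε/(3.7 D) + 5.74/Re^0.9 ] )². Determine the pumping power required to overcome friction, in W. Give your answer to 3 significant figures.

P ≈ 45.4 W

Cross-sectional area A = πD²/4 = π(0.00958)²/4 = 7.208e-05 m²; mean velocity V = Q/A = 0.000188/7.208e-05 = 2.608 m/s.
Reynolds number Re = ρVD/μ = 1030 · 2.608 · 0.00958 / 0.00105 = 2.451e+04.
Re > 4000 → turbulent. Relative roughness ε/D = 1.6e-06/0.00958 = 0.000167. Swamee-Jain: f = 0.25/(log₁₀[0.000167/3.7 + 5.74/2.451e+04^0.9])² = 0.25/(log₁₀[4.51e-05 + 0.000643])² = 0.25/(-3.162)² = 0.025.
Darcy-Weisbach: ΔP = f(L/D)(ρV²/2) = 0.025·(26.4/0.00958)·(1030·2.608²/2) = 0.025·2756·3503 = 2.414e+05 Pa.
Pumping power P = QΔP = 0.000188·2.414e+05 = 45.38 W = 45.4 W.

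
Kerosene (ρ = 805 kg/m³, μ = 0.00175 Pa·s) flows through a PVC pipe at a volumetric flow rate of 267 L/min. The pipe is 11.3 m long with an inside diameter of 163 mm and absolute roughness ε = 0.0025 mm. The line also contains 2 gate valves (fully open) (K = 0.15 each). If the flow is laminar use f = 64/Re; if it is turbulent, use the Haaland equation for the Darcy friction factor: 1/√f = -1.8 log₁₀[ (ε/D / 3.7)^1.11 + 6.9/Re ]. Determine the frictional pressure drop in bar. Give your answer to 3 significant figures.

ΔP ≈ 4.01×10^-4 bar

Q = 267 L/min = 267/60000 = 0.00445 m³/s.
Cross-sectional area A = πD²/4 = π(0.163)²/4 = 0.02087 m²; mean velocity V = Q/A = 0.00445/0.02087 = 0.2133 m/s.
Reynolds number Re = ρVD/μ = 805 · 0.2133 · 0.163 / 0.00175 = 1.599e+04.
Re > 4000 → turbulent. Relative roughness ε/D = 2.5e-06/0.163 = 1.53e-05. Haaland: 1/√f = -1.8 log₁₀[(1.53e-05/3.7)^1.11 + 6.9/1.599e+04] = -1.8 log₁₀[1.06e-06 + 0.000432] = 6.055, so f = 0.02727.
Total minor-loss coefficient ΣK = 2·0.15 = 0.3.
ΔP = [f·L/D + ΣK]·(ρV²/2) = [0.02727·11.3/0.163 + 0.3]·(805·0.2133²/2) = [1.891 + 0.3]·18.3 = 40.1 Pa.
ΔP = 40.1 Pa = 4.01×10^-4 bar.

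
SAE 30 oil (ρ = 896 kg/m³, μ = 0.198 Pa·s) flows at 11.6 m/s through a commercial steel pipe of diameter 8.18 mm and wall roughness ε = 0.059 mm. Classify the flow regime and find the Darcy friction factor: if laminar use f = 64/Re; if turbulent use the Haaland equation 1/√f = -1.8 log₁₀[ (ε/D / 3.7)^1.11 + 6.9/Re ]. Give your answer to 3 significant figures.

Re = ρVD/μ = 896·11.6·0.00818/0.198 = 429.4.
Re < 2300 → laminar, so f = 64/Re = 0.149 (roughness is irrelevant in laminar flow).

f ≈ 0.149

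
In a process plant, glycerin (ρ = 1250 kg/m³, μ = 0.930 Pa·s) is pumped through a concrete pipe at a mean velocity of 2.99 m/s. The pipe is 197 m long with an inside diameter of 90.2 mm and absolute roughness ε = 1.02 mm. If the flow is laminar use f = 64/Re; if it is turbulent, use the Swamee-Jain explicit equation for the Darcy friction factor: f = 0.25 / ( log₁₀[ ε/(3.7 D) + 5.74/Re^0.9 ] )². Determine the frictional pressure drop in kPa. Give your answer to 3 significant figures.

Reynolds number Re = ρVD/μ = 1250 · 2.99 · 0.0902 / 0.93 = 362.5.
Re < 2300 → laminar flow, so f = 64/Re = 64/362.5 = 0.1766 (the turbulent correlation is not needed).
Darcy-Weisbach: ΔP = f(L/D)(ρV²/2) = 0.1766·(197/0.0902)·(1250·2.99²/2) = 0.1766·2184·5588 = 2.155e+06 Pa.
ΔP = 2.155e+06 Pa = 2150 kPa.

ΔP ≈ 2150 kPa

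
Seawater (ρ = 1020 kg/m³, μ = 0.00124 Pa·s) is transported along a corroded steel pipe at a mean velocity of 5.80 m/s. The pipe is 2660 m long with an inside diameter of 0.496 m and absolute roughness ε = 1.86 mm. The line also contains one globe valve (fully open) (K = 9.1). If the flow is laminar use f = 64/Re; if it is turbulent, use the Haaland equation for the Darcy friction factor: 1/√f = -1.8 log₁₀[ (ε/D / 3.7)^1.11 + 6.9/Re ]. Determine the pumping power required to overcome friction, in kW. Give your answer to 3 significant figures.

P ≈ 3060 kW

Reynolds number Re = ρVD/μ = 1020 · 5.8 · 0.496 / 0.00124 = 2.366e+06.
Re > 4000 → turbulent. Relative roughness ε/D = 0.00186/0.496 = 0.00375. Haaland: 1/√f = -1.8 log₁₀[(0.00375/3.7)^1.11 + 6.9/2.366e+06] = -1.8 log₁₀[0.000475 + 2.92e-06] = 5.978, so f = 0.02799.
Total minor-loss coefficient ΣK = 1·9.1 = 9.1.
ΔP = [f·L/D + ΣK]·(ρV²/2) = [0.02799·2660/0.496 + 9.1]·(1020·5.8²/2) = [150.1 + 9.1]·1.716e+04 = 2.731e+06 Pa.
Q = V·A = 5.8·0.1932 = 1.121 m³/s.
Pumping power P = QΔP = 1.121·2.731e+06 = 3061000 W = 3060 kW.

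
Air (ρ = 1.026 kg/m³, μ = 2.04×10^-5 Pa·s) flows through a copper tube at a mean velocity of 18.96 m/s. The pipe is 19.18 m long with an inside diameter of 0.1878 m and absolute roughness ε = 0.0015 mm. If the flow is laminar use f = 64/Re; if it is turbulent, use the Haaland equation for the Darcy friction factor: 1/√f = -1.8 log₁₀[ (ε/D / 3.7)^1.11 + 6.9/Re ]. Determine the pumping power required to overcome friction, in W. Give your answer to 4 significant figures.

Reynolds number Re = ρVD/μ = 1.026 · 18.96 · 0.1878 / 2.04e-05 = 1.791e+05.
Re > 4000 → turbulent. Relative roughness ε/D = 1.5e-06/0.1878 = 7.99e-06. Haaland: 1/√f = -1.8 log₁₀[(7.99e-06/3.7)^1.11 + 6.9/1.791e+05] = -1.8 log₁₀[5.14e-07 + 3.85e-05] = 7.935, so f = 0.01588.
Darcy-Weisbach: ΔP = f(L/D)(ρV²/2) = 0.01588·(19.18/0.1878)·(1.026·18.96²/2) = 0.01588·102.1·184.4 = 299.1 Pa.
Q = V·A = 18.96·0.0277 = 0.5252 m³/s.
Pumping power P = QΔP = 0.5252·299.1 = 157.09 W = 157.1 W.

P ≈ 157.1 W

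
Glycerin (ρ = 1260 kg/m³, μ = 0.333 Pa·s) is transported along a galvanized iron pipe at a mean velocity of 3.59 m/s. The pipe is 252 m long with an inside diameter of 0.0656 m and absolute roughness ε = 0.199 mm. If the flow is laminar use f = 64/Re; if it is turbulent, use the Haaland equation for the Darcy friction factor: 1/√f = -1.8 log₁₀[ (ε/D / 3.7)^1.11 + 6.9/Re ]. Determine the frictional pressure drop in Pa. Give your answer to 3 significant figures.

Reynolds number Re = ρVD/μ = 1260 · 3.59 · 0.0656 / 0.333 = 891.1.
Re < 2300 → laminar flow, so f = 64/Re = 64/891.1 = 0.07182 (the turbulent correlation is not needed).
Darcy-Weisbach: ΔP = f(L/D)(ρV²/2) = 0.07182·(252/0.0656)·(1260·3.59²/2) = 0.07182·3841·8120 = 2.24e+06 Pa.

ΔP ≈ 2.24×10^6 Pa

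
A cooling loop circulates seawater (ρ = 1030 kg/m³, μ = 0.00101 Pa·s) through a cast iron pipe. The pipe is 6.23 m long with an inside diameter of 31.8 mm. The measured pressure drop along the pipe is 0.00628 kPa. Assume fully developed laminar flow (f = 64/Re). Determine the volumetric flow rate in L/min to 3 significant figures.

Q ≈ 1.50 L/min

For laminar flow, f = 64/Re with Re = ρVD/μ, so Darcy-Weisbach reduces to ΔP = 32μLV/D². Solving for V: V = ΔP·D²/(32μL) = 6.28·(0.0318)²/(32·0.00101·6.23) = 0.03154 m/s.
Check: Re = ρVD/μ = 1030·0.03154·0.0318/0.00101 = 1023 < 2300, so the laminar assumption holds.
Q = V·A = 0.03154·(π/4·0.0318²) = 2.505e-05 m³/s = 1.50 L/min.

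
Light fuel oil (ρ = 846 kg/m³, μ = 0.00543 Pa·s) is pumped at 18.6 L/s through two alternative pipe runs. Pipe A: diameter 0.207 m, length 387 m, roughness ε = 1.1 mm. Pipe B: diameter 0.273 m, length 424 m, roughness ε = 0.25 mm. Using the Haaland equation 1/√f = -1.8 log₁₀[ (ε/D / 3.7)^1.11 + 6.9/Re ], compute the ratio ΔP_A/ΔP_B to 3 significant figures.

ΔP_A/ΔP_B ≈ 4.28

Pipe A: V = Q/A = 0.0186/0.03365 = 0.5527 m/s; Re = 1.782e+04; ε/D = 0.00531; Haaland → f = 0.03513; ΔP_A = f(L/D)(ρV²/2) = 8486 Pa.
Pipe B: V = Q/A = 0.0186/0.05853 = 0.3178 m/s; Re = 1.352e+04; ε/D = 0.000916; Haaland → f = 0.02986; ΔP_B = f(L/D)(ρV²/2) = 1981 Pa.
ΔP_A/ΔP_B = 8486/1981 = 4.28.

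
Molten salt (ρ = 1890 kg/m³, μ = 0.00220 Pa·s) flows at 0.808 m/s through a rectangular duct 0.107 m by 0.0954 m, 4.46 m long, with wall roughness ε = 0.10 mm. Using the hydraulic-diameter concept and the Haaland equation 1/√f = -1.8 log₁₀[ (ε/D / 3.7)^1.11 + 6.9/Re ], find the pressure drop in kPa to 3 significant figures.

ΔP ≈ 0.620 kPa

Hydraulic diameter D_h = 4A/P = 4·(0.107·0.0954)/(2·(0.107+0.0954)) = 0.04083/0.4048 = 0.1009 m.
Re = ρVD_h/μ = 1890·0.808·0.1009/0.0022 = 7.002e+04.
ε/D_h = 0.0001/0.1009 = 0.000991; Haaland gives 1/√f = -1.8 log₁₀[0.000108+9.85e-05] = 6.631, so f = 0.02274.
ΔP = f(L/D_h)(ρV²/2) = 0.02274·4.46/0.1009·617 = 620.3 Pa.
ΔP = 0.620 kPa.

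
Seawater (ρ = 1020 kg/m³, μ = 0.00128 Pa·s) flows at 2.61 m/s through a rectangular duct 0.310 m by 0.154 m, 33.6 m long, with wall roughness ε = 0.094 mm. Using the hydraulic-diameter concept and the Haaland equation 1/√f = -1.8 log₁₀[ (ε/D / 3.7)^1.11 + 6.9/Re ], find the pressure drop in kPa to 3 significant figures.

ΔP ≈ 9.89 kPa

Hydraulic diameter D_h = 4A/P = 4·(0.31·0.154)/(2·(0.31+0.154)) = 0.191/0.928 = 0.2058 m.
Re = ρVD_h/μ = 1020·2.61·0.2058/0.00128 = 4.28e+05.
ε/D_h = 9.4e-05/0.2058 = 0.000457; Haaland gives 1/√f = -1.8 log₁₀[4.59e-05+1.61e-05] = 7.574, so f = 0.01743.
ΔP = f(L/D_h)(ρV²/2) = 0.01743·33.6/0.2058·3474 = 9890 Pa.
ΔP = 9.89 kPa.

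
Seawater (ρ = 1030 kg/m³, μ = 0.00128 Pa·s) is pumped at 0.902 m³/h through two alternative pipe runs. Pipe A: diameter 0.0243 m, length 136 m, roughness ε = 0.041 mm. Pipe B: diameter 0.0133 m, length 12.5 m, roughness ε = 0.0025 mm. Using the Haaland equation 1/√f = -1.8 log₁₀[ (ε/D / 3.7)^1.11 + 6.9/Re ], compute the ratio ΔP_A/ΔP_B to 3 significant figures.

Pipe A: V = Q/A = 0.0002506/0.0004638 = 0.5403 m/s; Re = 1.056e+04; ε/D = 0.00169; Haaland → f = 0.03272; ΔP_A = f(L/D)(ρV²/2) = 2.753e+04 Pa.
Pipe B: V = Q/A = 0.0002506/0.0001389 = 1.803 m/s; Re = 1.93e+04; ε/D = 0.000188; Haaland → f = 0.02629; ΔP_B = f(L/D)(ρV²/2) = 4.139e+04 Pa.
ΔP_A/ΔP_B = 2.753e+04/4.139e+04 = 0.665.

ΔP_A/ΔP_B ≈ 0.665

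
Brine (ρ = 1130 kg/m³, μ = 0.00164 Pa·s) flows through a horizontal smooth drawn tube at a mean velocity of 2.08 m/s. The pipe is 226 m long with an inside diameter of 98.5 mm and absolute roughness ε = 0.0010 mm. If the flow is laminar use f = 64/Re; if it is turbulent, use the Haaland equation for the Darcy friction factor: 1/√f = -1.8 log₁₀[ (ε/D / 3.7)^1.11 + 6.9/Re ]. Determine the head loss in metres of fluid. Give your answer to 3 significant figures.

Reynolds number Re = ρVD/μ = 1130 · 2.08 · 0.0985 / 0.00164 = 1.412e+05.
Re > 4000 → turbulent. Relative roughness ε/D = 1e-06/0.0985 = 1.02e-05. Haaland: 1/√f = -1.8 log₁₀[(1.02e-05/3.7)^1.11 + 6.9/1.412e+05] = -1.8 log₁₀[6.71e-07 + 4.89e-05] = 7.749, so f = 0.01665.
Darcy-Weisbach: ΔP = f(L/D)(ρV²/2) = 0.01665·(226/0.0985)·(1130·2.08²/2) = 0.01665·2294·2444 = 9.34e+04 Pa.
Head loss h_f = ΔP/(ρg) = 9.34e+04/(1130·9.81) = 8.43 m.

h_f ≈ 8.43 m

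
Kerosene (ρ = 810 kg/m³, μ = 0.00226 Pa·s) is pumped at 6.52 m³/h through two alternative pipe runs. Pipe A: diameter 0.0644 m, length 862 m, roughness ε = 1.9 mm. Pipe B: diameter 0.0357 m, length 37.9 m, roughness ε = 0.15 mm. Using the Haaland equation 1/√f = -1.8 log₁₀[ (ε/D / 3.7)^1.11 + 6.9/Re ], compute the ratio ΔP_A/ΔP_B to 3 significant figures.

ΔP_A/ΔP_B ≈ 2.17

Pipe A: V = Q/A = 0.001811/0.003257 = 0.556 m/s; Re = 1.283e+04; ε/D = 0.0295; Haaland → f = 0.05927; ΔP_A = f(L/D)(ρV²/2) = 9.933e+04 Pa.
Pipe B: V = Q/A = 0.001811/0.001001 = 1.809 m/s; Re = 2.315e+04; ε/D = 0.0042; Haaland → f = 0.03259; ΔP_B = f(L/D)(ρV²/2) = 4.587e+04 Pa.
ΔP_A/ΔP_B = 9.933e+04/4.587e+04 = 2.17.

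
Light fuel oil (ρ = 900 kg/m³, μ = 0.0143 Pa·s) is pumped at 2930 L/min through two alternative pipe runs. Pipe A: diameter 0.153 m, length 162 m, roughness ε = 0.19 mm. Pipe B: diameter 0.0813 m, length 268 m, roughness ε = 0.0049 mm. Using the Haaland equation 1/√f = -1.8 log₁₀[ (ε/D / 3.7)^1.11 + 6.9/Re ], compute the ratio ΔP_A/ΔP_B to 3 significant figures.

ΔP_A/ΔP_B ≈ 0.0327

Pipe A: V = Q/A = 0.04883/0.01839 = 2.656 m/s; Re = 2.558e+04; ε/D = 0.00124; Haaland → f = 0.02688; ΔP_A = f(L/D)(ρV²/2) = 9.037e+04 Pa.
Pipe B: V = Q/A = 0.04883/0.005191 = 9.407 m/s; Re = 4.813e+04; ε/D = 6.03e-05; Haaland → f = 0.02105; ΔP_B = f(L/D)(ρV²/2) = 2.763e+06 Pa.
ΔP_A/ΔP_B = 9.037e+04/2.763e+06 = 0.0327.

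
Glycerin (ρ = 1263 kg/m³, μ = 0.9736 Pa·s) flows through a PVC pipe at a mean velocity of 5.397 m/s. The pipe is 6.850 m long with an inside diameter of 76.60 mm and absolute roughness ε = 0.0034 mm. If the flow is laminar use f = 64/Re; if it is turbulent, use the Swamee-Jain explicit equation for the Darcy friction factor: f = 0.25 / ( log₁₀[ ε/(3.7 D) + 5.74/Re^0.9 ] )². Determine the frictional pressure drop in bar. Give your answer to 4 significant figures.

Reynolds number Re = ρVD/μ = 1263 · 5.397 · 0.0766 / 0.974 = 536.3.
Re < 2300 → laminar flow, so f = 64/Re = 64/536.3 = 0.1193 (the turbulent correlation is not needed).
Darcy-Weisbach: ΔP = f(L/D)(ρV²/2) = 0.1193·(6.85/0.0766)·(1263·5.397²/2) = 0.1193·89.43·1.839e+04 = 1.963e+05 Pa.
ΔP = 1.963e+05 Pa = 1.963 bar.

ΔP ≈ 1.963 bar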